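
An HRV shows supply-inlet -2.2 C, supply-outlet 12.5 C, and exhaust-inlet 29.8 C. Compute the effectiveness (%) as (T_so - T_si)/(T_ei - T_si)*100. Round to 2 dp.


eff = (12.5-(-2.2))/(29.8-(-2.2))*100 = 45.94 %

45.94 %


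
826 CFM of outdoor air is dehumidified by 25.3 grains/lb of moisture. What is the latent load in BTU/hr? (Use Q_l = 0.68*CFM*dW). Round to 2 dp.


Q = 0.68 * 826 * 25.3 = 14210.50 BTU/hr

14210.50 BTU/hr


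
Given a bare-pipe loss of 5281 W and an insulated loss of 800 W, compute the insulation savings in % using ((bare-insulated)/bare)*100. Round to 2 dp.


Savings = ((5281-800)/5281)*100 = 84.85 %

84.85 %


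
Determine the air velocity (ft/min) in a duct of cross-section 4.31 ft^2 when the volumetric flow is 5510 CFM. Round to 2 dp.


V = 5510 / 4.31 = 1278.42 ft/min

1278.42 ft/min


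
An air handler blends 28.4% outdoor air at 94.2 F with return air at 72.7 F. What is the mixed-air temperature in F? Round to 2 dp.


T_mix = 72.7 + (28.4/100)*(94.2-72.7) = 78.81 F

78.81 F


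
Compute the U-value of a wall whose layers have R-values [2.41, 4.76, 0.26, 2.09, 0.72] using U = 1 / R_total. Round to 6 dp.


R_total = 2.41 + 4.76 + 0.26 + 2.09 + 0.72 = 10.24
U = 1/10.24 = 0.097656

0.097656


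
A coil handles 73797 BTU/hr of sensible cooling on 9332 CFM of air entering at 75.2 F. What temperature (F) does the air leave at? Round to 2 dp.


dT = 73797/(1.08*9332) = 7.3222
T_leave = 75.2 - 7.3222 = 67.88 F

67.88 F


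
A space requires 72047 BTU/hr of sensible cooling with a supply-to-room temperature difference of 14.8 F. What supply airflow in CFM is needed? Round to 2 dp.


CFM = 72047 / (1.08 * 14.8) = 4507.44

4507.44 CFM


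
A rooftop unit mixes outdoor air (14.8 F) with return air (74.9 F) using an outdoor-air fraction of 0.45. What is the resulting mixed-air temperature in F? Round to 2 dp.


T_mix = 0.45*14.8 + 0.55*74.9 = 47.86 F

47.86 F


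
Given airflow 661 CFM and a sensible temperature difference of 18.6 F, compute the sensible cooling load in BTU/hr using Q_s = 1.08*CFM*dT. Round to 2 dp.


Q = 1.08 * 661 * 18.6 = 13278.17 BTU/hr

13278.17 BTU/hr


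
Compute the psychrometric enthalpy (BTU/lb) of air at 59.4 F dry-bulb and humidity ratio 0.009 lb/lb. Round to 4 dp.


h = 0.24*59.4 + 0.009*(1061+0.444*59.4) = 24.0424 BTU/lb

24.0424 BTU/lb


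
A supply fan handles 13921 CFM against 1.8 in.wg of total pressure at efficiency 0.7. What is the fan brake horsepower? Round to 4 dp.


BHP = 13921 * 1.8 / (6356 * 0.7) = 5.6320 hp

5.6320 hp


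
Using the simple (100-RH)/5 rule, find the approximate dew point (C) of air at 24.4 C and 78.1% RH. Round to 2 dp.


Td = 24.4 - (100-78.1)/5 = 20.02 C

20.02 C


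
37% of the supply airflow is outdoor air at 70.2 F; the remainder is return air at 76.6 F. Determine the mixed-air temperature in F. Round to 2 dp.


T_mix = 0.37*70.2 + 0.63*76.6 = 74.23 F

74.23 F


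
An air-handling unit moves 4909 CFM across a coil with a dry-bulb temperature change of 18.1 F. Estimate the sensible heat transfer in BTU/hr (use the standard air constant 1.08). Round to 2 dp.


Q = 1.08 * 4909 * 18.1 = 95961.13 BTU/hr

95961.13 BTU/hr


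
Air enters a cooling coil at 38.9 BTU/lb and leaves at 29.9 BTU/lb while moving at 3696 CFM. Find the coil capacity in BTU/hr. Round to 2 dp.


Q = 4.5 * 3696 * (38.9 - 29.9) = 149688.00 BTU/hr

149688.00 BTU/hr


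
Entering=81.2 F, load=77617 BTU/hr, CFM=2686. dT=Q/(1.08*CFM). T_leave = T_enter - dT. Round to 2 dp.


dT = 77617/(1.08*2686) = 26.7564
T_leave = 81.2 - 26.7564 = 54.44 F

54.44 F


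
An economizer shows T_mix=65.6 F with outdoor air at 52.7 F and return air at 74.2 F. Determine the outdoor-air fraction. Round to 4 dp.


frac = (65.6 - 74.2) / (52.7 - 74.2) = 0.4000

0.4000


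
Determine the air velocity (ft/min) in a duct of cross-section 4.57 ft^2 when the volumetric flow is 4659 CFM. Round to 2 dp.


V = 4659 / 4.57 = 1019.47 ft/min

1019.47 ft/min


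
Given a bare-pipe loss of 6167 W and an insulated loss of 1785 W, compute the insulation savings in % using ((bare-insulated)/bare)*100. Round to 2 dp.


Savings = ((6167-1785)/6167)*100 = 71.06 %

71.06 %


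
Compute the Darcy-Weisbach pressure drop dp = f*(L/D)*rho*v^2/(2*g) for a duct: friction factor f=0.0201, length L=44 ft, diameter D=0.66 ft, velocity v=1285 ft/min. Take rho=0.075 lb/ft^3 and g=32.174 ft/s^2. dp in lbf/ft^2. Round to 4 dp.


v_fps = 1285/60 = 21.4167 ft/s
dp = 0.0201*(44/0.66)*0.075*21.4167^2/(2*32.174) = 0.7164 lbf/ft^2

0.7164 lbf/ft^2


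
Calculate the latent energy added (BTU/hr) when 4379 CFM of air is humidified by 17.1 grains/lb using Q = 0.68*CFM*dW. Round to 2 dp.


Q = 0.68 * 4379 * 17.1 = 50919.01 BTU/hr

50919.01 BTU/hr


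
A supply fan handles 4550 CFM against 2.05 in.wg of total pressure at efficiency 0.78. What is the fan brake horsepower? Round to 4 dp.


BHP = 4550 * 2.05 / (6356 * 0.78) = 1.8814 hp

1.8814 hp


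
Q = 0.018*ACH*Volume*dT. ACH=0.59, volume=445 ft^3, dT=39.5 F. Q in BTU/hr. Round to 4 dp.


Q = 0.018 * 0.59 * 445 * 39.5 = 186.6731 BTU/hr

186.6731 BTU/hr


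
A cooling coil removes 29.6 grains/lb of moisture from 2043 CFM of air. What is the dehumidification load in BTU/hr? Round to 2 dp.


Q = 0.68 * 2043 * 29.6 = 41121.50 BTU/hr

41121.50 BTU/hr


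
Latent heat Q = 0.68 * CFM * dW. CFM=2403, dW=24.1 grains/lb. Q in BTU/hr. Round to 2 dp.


Q = 0.68 * 2403 * 24.1 = 39380.36 BTU/hr

39380.36 BTU/hr


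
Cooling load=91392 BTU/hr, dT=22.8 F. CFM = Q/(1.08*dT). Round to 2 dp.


CFM = 91392 / (1.08 * 22.8) = 3711.50

3711.50 CFM


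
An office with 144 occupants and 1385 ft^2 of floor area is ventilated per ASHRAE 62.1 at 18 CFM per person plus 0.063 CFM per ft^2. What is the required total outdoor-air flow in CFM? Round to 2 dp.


Total = 144*18 + 1385*0.063 = 2679.26 CFM

2679.26 CFM


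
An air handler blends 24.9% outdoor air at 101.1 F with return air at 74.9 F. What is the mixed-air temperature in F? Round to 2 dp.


T_mix = 74.9 + (24.9/100)*(101.1-74.9) = 81.42 F

81.42 F


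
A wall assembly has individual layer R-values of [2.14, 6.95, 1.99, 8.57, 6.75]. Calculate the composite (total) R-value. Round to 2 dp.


R_total = 2.14 + 6.95 + 1.99 + 8.57 + 6.75 = 26.40

26.40


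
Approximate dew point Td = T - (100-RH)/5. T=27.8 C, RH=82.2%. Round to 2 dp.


Td = 27.8 - (100-82.2)/5 = 24.24 C

24.24 C


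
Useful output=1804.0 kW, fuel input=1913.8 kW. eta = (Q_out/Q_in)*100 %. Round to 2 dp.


eta = (1804.0/1913.8)*100 = 94.26 %

94.26 %


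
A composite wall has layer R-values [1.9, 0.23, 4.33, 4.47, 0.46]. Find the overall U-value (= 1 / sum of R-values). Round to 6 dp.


R_total = 1.9 + 0.23 + 4.33 + 4.47 + 0.46 = 11.39
U = 1/11.39 = 0.087796

0.087796


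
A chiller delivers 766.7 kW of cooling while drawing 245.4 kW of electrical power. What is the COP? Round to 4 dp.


COP = 766.7 / 245.4 = 3.1243

3.1243


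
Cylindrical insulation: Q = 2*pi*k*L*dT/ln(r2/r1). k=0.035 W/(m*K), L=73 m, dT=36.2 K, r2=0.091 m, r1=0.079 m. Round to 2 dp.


Q = 2*pi*0.035*73*36.2/ln(0.091/0.079) = 4109.55 W

4109.55 W


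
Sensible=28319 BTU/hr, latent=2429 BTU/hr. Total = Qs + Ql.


Qt = 28319 + 2429 = 30748 BTU/hr

30748 BTU/hr


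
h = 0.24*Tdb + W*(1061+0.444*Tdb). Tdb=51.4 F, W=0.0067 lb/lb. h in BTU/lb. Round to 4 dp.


h = 0.24*51.4 + 0.0067*(1061+0.444*51.4) = 19.5976 BTU/lb

19.5976 BTU/lb


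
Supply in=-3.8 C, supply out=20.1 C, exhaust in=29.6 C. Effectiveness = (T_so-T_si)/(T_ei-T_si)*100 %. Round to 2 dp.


eff = (20.1-(-3.8))/(29.6-(-3.8))*100 = 71.56 %

71.56 %


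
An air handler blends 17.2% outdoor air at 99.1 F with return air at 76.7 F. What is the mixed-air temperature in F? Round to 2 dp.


T_mix = 76.7 + (17.2/100)*(99.1-76.7) = 80.55 F

80.55 F


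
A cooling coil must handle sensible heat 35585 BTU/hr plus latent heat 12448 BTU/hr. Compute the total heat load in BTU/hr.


Qt = 35585 + 12448 = 48033 BTU/hr

48033 BTU/hr


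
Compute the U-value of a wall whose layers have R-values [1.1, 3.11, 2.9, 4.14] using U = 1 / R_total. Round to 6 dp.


R_total = 1.1 + 3.11 + 2.9 + 4.14 = 11.25
U = 1/11.25 = 0.088889

0.088889


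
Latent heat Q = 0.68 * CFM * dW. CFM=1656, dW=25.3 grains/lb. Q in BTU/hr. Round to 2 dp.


Q = 0.68 * 1656 * 25.3 = 28489.82 BTU/hr

28489.82 BTU/hr


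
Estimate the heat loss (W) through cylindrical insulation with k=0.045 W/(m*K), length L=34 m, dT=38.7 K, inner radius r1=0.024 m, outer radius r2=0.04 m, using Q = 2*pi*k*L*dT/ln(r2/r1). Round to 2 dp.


Q = 2*pi*0.045*34*38.7/ln(0.04/0.024) = 728.30 W

728.30 W


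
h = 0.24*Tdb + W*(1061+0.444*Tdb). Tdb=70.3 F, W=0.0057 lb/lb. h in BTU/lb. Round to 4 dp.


h = 0.24*70.3 + 0.0057*(1061+0.444*70.3) = 23.0976 BTU/lb

23.0976 BTU/lb


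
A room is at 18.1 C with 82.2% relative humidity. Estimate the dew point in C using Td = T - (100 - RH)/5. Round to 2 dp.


Td = 18.1 - (100-82.2)/5 = 14.54 C

14.54 C


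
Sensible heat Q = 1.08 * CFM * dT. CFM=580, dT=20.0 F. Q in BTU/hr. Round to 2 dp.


Q = 1.08 * 580 * 20.0 = 12528.00 BTU/hr

12528.00 BTU/hr


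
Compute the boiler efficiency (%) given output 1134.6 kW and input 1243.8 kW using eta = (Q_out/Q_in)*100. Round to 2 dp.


eta = (1134.6/1243.8)*100 = 91.22 %

91.22 %


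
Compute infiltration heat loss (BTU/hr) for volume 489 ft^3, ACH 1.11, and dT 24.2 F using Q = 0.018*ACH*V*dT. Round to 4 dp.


Q = 0.018 * 1.11 * 489 * 24.2 = 236.4393 BTU/hr

236.4393 BTU/hr


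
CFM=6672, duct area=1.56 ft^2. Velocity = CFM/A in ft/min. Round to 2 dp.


V = 6672 / 1.56 = 4276.92 ft/min

4276.92 ft/min


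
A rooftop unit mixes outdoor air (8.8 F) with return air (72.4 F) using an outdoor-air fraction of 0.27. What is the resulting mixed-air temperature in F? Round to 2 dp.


T_mix = 0.27*8.8 + 0.73*72.4 = 55.23 F

55.23 F


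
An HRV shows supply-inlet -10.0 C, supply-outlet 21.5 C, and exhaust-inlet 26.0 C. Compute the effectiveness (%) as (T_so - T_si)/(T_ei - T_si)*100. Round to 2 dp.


eff = (21.5-(-10.0))/(26.0-(-10.0))*100 = 87.50 %

87.50 %


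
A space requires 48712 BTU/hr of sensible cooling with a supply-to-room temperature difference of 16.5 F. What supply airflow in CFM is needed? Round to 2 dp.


CFM = 48712 / (1.08 * 16.5) = 2733.56

2733.56 CFM


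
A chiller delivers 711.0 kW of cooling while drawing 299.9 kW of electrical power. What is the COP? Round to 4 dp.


COP = 711.0 / 299.9 = 2.3708

2.3708


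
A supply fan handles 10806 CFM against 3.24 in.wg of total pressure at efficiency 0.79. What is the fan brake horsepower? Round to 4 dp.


BHP = 10806 * 3.24 / (6356 * 0.79) = 6.9727 hp

6.9727 hp


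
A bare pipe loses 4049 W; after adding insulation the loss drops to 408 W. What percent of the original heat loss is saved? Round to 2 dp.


Savings = ((4049-408)/4049)*100 = 89.92 %

89.92 %


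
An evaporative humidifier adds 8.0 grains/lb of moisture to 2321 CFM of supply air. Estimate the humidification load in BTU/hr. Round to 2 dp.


Q = 0.68 * 2321 * 8.0 = 12626.24 BTU/hr

12626.24 BTU/hr


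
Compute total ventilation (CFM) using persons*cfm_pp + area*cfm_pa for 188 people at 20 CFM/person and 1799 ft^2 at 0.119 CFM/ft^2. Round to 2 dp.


Total = 188*20 + 1799*0.119 = 3974.08 CFM

3974.08 CFM


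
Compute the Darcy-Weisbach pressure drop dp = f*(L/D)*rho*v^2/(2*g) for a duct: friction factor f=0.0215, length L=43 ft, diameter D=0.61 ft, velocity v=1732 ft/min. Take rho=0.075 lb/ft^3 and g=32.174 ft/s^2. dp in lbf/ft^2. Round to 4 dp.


v_fps = 1732/60 = 28.8667 ft/s
dp = 0.0215*(43/0.61)*0.075*28.8667^2/(2*32.174) = 1.4720 lbf/ft^2

1.4720 lbf/ft^2


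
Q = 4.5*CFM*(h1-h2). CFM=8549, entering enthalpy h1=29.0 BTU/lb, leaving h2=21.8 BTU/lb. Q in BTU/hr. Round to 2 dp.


Q = 4.5 * 8549 * (29.0 - 21.8) = 276987.60 BTU/hr

276987.60 BTU/hr


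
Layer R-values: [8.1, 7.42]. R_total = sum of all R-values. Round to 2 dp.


R_total = 8.1 + 7.42 = 15.52

15.52


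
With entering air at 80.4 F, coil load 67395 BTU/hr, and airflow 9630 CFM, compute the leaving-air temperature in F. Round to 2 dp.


dT = 67395/(1.08*9630) = 6.4800
T_leave = 80.4 - 6.4800 = 73.92 F

73.92 F


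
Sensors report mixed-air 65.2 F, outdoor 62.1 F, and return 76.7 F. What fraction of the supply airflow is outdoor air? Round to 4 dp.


frac = (65.2 - 76.7) / (62.1 - 76.7) = 0.7877

0.7877


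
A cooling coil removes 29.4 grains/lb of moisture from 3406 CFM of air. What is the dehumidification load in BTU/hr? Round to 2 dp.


Q = 0.68 * 3406 * 29.4 = 68092.75 BTU/hr

68092.75 BTU/hr


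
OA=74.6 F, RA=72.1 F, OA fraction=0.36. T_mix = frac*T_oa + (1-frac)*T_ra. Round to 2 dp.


T_mix = 0.36*74.6 + 0.64*72.1 = 73.00 F

73.00 F


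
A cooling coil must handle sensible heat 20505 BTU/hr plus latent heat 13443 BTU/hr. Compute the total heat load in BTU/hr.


Qt = 20505 + 13443 = 33948 BTU/hr

33948 BTU/hr


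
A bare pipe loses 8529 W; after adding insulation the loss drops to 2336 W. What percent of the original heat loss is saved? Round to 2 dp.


Savings = ((8529-2336)/8529)*100 = 72.61 %

72.61 %


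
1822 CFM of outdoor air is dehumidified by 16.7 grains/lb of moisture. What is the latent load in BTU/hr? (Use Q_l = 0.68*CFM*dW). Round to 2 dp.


Q = 0.68 * 1822 * 16.7 = 20690.63 BTU/hr

20690.63 BTU/hr


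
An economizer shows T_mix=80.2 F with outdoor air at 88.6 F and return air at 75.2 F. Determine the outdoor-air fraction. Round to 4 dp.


frac = (80.2 - 75.2) / (88.6 - 75.2) = 0.3731

0.3731


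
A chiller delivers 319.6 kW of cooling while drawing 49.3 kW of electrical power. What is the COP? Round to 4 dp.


COP = 319.6 / 49.3 = 6.4828

6.4828


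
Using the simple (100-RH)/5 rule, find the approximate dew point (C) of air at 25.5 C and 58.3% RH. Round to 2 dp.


Td = 25.5 - (100-58.3)/5 = 17.16 C

17.16 C


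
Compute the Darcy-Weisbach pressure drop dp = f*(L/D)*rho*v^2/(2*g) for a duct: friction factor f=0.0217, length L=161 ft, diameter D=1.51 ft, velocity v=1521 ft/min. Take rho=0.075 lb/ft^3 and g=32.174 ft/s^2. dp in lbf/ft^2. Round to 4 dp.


v_fps = 1521/60 = 25.35 ft/s
dp = 0.0217*(161/1.51)*0.075*25.35^2/(2*32.174) = 1.7330 lbf/ft^2

1.7330 lbf/ft^2


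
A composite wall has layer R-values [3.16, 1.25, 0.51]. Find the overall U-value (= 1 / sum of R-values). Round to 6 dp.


R_total = 3.16 + 1.25 + 0.51 = 4.92
U = 1/4.92 = 0.203252

0.203252


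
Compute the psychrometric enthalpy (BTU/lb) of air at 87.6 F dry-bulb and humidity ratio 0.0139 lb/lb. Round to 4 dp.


h = 0.24*87.6 + 0.0139*(1061+0.444*87.6) = 36.3125 BTU/lb

36.3125 BTU/lb


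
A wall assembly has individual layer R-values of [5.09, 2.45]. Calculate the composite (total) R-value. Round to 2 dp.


R_total = 5.09 + 2.45 = 7.54

7.54


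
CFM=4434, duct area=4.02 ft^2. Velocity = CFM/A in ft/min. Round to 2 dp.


V = 4434 / 4.02 = 1102.99 ft/min

1102.99 ft/min


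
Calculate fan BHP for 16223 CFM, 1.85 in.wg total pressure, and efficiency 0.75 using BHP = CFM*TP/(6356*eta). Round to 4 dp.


BHP = 16223 * 1.85 / (6356 * 0.75) = 6.2959 hp

6.2959 hp


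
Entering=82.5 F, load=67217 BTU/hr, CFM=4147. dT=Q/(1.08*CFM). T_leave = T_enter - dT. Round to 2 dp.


dT = 67217/(1.08*4147) = 15.0079
T_leave = 82.5 - 15.0079 = 67.49 F

67.49 F


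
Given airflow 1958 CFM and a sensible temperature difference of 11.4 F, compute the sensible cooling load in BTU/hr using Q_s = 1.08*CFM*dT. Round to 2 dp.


Q = 1.08 * 1958 * 11.4 = 24106.90 BTU/hr

24106.90 BTU/hr


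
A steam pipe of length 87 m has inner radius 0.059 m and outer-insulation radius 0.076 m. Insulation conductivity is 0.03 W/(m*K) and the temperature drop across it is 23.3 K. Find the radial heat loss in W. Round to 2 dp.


Q = 2*pi*0.03*87*23.3/ln(0.076/0.059) = 1509.11 W

1509.11 W


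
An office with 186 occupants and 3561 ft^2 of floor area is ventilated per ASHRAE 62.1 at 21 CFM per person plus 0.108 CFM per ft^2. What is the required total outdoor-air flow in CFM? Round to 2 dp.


Total = 186*21 + 3561*0.108 = 4290.59 CFM

4290.59 CFM


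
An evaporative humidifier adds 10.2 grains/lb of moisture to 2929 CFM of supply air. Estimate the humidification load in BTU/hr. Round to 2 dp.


Q = 0.68 * 2929 * 10.2 = 20315.54 BTU/hr

20315.54 BTU/hr


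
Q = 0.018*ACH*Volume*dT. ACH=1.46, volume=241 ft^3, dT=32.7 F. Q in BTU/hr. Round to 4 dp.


Q = 0.018 * 1.46 * 241 * 32.7 = 207.1048 BTU/hr

207.1048 BTU/hr


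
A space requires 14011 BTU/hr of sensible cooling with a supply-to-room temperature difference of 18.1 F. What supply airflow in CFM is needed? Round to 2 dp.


CFM = 14011 / (1.08 * 18.1) = 716.75

716.75 CFM


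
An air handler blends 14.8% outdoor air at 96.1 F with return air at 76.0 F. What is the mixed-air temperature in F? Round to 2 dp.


T_mix = 76.0 + (14.8/100)*(96.1-76.0) = 78.97 F

78.97 F


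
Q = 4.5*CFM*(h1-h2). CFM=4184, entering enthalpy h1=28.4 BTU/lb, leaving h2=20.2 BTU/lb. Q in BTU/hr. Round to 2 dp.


Q = 4.5 * 4184 * (28.4 - 20.2) = 154389.60 BTU/hr

154389.60 BTU/hr


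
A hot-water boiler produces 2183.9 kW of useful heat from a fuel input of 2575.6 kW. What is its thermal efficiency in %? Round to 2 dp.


eta = (2183.9/2575.6)*100 = 84.79 %

84.79 %


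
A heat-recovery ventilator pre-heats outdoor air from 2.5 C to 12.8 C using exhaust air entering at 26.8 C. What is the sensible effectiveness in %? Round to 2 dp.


eff = (12.8-2.5)/(26.8-2.5)*100 = 42.39 %

42.39 %


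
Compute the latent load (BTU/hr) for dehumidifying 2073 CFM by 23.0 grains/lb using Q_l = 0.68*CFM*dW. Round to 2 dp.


Q = 0.68 * 2073 * 23.0 = 32421.72 BTU/hr

32421.72 BTU/hr


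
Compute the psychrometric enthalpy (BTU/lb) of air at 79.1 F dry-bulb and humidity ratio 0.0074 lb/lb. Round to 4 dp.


h = 0.24*79.1 + 0.0074*(1061+0.444*79.1) = 27.0953 BTU/lb

27.0953 BTU/lb


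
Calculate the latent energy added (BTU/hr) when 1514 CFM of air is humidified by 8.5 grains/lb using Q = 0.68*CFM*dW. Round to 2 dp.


Q = 0.68 * 1514 * 8.5 = 8750.92 BTU/hr

8750.92 BTU/hr


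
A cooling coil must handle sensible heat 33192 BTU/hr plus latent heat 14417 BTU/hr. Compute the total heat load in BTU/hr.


Qt = 33192 + 14417 = 47609 BTU/hr

47609 BTU/hr


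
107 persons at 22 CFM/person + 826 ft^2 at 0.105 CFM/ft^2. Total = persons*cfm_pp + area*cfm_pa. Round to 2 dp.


Total = 107*22 + 826*0.105 = 2440.73 CFM

2440.73 CFM


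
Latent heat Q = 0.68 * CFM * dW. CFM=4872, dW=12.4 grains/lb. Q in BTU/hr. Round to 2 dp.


Q = 0.68 * 4872 * 12.4 = 41080.70 BTU/hr

41080.70 BTU/hr


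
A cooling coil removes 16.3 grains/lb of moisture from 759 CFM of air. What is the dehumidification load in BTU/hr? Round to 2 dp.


Q = 0.68 * 759 * 16.3 = 8412.76 BTU/hr

8412.76 BTU/hr


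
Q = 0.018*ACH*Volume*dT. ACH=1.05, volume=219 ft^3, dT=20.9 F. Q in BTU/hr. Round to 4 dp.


Q = 0.018 * 1.05 * 219 * 20.9 = 86.5072 BTU/hr

86.5072 BTU/hr


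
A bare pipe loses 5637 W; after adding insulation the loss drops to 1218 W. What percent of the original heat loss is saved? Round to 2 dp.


Savings = ((5637-1218)/5637)*100 = 78.39 %

78.39 %


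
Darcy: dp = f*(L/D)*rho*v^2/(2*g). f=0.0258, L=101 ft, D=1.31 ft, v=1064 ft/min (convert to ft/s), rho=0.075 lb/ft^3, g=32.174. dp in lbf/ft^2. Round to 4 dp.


v_fps = 1064/60 = 17.7333 ft/s
dp = 0.0258*(101/1.31)*0.075*17.7333^2/(2*32.174) = 0.7291 lbf/ft^2

0.7291 lbf/ft^2


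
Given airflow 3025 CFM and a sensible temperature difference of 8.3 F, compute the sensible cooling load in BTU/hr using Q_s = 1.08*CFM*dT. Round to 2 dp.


Q = 1.08 * 3025 * 8.3 = 27116.10 BTU/hr

27116.10 BTU/hr


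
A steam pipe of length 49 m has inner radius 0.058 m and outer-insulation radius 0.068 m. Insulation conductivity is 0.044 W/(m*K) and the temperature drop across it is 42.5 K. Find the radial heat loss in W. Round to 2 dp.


Q = 2*pi*0.044*49*42.5/ln(0.068/0.058) = 3619.46 W

3619.46 W


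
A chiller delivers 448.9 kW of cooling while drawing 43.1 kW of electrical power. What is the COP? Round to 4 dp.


COP = 448.9 / 43.1 = 10.4153

10.4153


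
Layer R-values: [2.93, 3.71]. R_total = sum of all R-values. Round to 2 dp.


R_total = 2.93 + 3.71 = 6.64

6.64


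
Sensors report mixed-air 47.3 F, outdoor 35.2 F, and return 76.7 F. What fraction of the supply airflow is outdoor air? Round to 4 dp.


frac = (47.3 - 76.7) / (35.2 - 76.7) = 0.7084

0.7084


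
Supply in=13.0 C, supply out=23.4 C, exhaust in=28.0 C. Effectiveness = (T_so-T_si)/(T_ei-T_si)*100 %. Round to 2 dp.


eff = (23.4-13.0)/(28.0-13.0)*100 = 69.33 %

69.33 %


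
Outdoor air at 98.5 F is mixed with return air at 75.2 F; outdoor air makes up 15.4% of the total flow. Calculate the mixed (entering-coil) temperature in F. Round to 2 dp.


T_mix = 75.2 + (15.4/100)*(98.5-75.2) = 78.79 F

78.79 F


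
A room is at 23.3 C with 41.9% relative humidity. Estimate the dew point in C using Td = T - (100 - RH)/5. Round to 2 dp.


Td = 23.3 - (100-41.9)/5 = 11.68 C

11.68 C


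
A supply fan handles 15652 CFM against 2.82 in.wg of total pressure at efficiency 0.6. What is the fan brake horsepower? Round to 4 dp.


BHP = 15652 * 2.82 / (6356 * 0.6) = 11.5740 hp

11.5740 hp


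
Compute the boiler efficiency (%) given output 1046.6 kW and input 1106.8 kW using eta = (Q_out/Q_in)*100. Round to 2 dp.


eta = (1046.6/1106.8)*100 = 94.56 %

94.56 %


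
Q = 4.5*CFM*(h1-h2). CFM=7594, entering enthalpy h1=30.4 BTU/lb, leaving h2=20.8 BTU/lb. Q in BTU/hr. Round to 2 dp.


Q = 4.5 * 7594 * (30.4 - 20.8) = 328060.80 BTU/hr

328060.80 BTU/hr


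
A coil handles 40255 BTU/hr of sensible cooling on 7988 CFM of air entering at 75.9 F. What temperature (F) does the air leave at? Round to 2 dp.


dT = 40255/(1.08*7988) = 4.6661
T_leave = 75.9 - 4.6661 = 71.23 F

71.23 F


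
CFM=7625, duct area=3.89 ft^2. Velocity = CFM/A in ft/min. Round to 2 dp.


V = 7625 / 3.89 = 1960.15 ft/min

1960.15 ft/min


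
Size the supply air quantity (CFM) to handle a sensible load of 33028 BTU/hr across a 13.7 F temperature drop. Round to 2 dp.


CFM = 33028 / (1.08 * 13.7) = 2232.22

2232.22 CFM


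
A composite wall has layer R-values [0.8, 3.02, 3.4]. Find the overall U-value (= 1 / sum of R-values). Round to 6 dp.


R_total = 0.8 + 3.02 + 3.4 = 7.22
U = 1/7.22 = 0.138504

0.138504


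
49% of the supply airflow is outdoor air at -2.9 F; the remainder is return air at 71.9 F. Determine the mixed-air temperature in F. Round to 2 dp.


T_mix = 0.49*(-2.9) + 0.51*71.9 = 35.25 F

35.25 F


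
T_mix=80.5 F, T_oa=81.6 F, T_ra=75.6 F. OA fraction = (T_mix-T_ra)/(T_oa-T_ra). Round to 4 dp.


frac = (80.5 - 75.6) / (81.6 - 75.6) = 0.8167

0.8167


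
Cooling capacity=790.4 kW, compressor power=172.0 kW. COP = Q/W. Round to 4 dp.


COP = 790.4 / 172.0 = 4.5953

4.5953


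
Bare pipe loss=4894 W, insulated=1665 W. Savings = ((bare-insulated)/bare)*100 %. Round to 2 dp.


Savings = ((4894-1665)/4894)*100 = 65.98 %

65.98 %


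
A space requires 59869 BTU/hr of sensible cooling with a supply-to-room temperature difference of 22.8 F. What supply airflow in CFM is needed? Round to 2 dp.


CFM = 59869 / (1.08 * 22.8) = 2431.33

2431.33 CFM


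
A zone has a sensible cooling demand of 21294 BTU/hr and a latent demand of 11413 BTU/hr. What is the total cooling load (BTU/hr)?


Qt = 21294 + 11413 = 32707 BTU/hr

32707 BTU/hr


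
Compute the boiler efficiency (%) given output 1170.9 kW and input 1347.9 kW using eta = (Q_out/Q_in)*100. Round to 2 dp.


eta = (1170.9/1347.9)*100 = 86.87 %

86.87 %


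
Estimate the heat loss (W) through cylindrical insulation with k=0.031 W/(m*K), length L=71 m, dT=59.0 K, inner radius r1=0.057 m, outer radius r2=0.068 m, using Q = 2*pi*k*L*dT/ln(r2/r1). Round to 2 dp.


Q = 2*pi*0.031*71*59.0/ln(0.068/0.057) = 4623.96 W

4623.96 W


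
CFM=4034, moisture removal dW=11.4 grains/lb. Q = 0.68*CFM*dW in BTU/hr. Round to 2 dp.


Q = 0.68 * 4034 * 11.4 = 31271.57 BTU/hr

31271.57 BTU/hr


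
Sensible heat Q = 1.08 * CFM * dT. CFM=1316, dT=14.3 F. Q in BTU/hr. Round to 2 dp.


Q = 1.08 * 1316 * 14.3 = 20324.30 BTU/hr

20324.30 BTU/hr


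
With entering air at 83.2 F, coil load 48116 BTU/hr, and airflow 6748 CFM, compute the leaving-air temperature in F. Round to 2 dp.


dT = 48116/(1.08*6748) = 6.6022
T_leave = 83.2 - 6.6022 = 76.60 F

76.60 F


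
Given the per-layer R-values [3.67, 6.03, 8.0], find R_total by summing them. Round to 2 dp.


R_total = 3.67 + 6.03 + 8.0 = 17.70

17.70


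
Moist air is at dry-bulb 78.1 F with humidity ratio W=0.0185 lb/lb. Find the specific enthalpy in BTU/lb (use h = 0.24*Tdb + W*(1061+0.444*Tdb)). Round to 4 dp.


h = 0.24*78.1 + 0.0185*(1061+0.444*78.1) = 39.0140 BTU/lb

39.0140 BTU/lb


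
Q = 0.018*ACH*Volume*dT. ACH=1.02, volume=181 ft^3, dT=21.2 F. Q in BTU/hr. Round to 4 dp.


Q = 0.018 * 1.02 * 181 * 21.2 = 70.4510 BTU/hr

70.4510 BTU/hr


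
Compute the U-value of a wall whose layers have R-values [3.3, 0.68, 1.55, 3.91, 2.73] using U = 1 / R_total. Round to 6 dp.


R_total = 3.3 + 0.68 + 1.55 + 3.91 + 2.73 = 12.17
U = 1/12.17 = 0.082169

0.082169


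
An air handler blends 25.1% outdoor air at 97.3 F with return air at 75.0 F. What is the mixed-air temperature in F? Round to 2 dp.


T_mix = 75.0 + (25.1/100)*(97.3-75.0) = 80.60 F

80.60 F


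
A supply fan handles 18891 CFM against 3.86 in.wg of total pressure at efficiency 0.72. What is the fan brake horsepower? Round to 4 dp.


BHP = 18891 * 3.86 / (6356 * 0.72) = 15.9340 hp

15.9340 hp


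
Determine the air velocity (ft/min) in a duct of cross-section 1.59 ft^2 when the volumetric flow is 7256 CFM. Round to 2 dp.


V = 7256 / 1.59 = 4563.52 ft/min

4563.52 ft/min


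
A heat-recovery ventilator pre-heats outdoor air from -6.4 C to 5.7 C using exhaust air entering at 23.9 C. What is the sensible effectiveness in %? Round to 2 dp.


eff = (5.7-(-6.4))/(23.9-(-6.4))*100 = 39.93 %

39.93 %


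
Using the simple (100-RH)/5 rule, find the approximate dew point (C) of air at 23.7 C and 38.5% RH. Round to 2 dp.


Td = 23.7 - (100-38.5)/5 = 11.40 C

11.40 C


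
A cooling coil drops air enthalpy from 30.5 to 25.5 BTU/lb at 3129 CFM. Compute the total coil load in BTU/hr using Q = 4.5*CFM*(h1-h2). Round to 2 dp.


Q = 4.5 * 3129 * (30.5 - 25.5) = 70402.50 BTU/hr

70402.50 BTU/hr


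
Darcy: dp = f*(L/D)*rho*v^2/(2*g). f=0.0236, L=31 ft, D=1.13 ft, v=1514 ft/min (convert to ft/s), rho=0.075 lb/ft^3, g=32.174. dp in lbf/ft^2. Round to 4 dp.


v_fps = 1514/60 = 25.2333 ft/s
dp = 0.0236*(31/1.13)*0.075*25.2333^2/(2*32.174) = 0.4805 lbf/ft^2

0.4805 lbf/ft^2


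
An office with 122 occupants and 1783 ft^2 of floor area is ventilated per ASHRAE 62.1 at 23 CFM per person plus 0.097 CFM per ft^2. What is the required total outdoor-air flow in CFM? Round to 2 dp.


Total = 122*23 + 1783*0.097 = 2978.95 CFM

2978.95 CFM


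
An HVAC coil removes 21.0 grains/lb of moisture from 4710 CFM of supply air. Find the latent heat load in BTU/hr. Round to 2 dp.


Q = 0.68 * 4710 * 21.0 = 67258.80 BTU/hr

67258.80 BTU/hr


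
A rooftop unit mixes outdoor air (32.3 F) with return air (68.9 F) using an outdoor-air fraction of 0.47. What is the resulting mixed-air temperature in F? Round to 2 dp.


T_mix = 0.47*32.3 + 0.53*68.9 = 51.70 F

51.70 F


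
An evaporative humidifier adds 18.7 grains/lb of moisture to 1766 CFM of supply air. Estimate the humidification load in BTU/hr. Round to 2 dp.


Q = 0.68 * 1766 * 18.7 = 22456.46 BTU/hr

22456.46 BTU/hr


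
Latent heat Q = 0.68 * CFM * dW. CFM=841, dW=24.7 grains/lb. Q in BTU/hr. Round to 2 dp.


Q = 0.68 * 841 * 24.7 = 14125.44 BTU/hr

14125.44 BTU/hr


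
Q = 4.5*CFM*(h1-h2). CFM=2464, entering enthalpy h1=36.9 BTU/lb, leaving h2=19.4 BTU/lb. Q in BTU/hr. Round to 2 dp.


Q = 4.5 * 2464 * (36.9 - 19.4) = 194040.00 BTU/hr

194040.00 BTU/hr


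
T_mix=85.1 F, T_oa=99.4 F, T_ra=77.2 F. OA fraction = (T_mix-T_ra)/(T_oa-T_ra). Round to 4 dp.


frac = (85.1 - 77.2) / (99.4 - 77.2) = 0.3559

0.3559


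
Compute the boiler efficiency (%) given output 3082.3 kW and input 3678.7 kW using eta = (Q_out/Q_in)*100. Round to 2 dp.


eta = (3082.3/3678.7)*100 = 83.79 %

83.79 %


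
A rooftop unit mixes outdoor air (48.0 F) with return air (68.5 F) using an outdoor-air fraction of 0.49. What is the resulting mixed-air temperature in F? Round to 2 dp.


T_mix = 0.49*48.0 + 0.51*68.5 = 58.46 F

58.46 F


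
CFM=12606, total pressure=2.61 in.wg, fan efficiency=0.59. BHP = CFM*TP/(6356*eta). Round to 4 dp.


BHP = 12606 * 2.61 / (6356 * 0.59) = 8.7737 hp

8.7737 hp


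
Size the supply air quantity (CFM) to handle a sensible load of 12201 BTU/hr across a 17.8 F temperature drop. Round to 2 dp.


CFM = 12201 / (1.08 * 17.8) = 634.68

634.68 CFM


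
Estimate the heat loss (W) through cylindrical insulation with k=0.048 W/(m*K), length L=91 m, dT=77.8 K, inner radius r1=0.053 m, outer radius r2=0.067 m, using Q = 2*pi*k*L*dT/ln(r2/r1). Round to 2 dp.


Q = 2*pi*0.048*91*77.8/ln(0.067/0.053) = 9109.26 W

9109.26 W


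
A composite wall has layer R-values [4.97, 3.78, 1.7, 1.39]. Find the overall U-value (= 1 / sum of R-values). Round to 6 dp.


R_total = 4.97 + 3.78 + 1.7 + 1.39 = 11.84
U = 1/11.84 = 0.084459

0.084459


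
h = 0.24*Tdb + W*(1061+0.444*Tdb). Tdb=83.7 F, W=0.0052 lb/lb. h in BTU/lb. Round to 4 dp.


h = 0.24*83.7 + 0.0052*(1061+0.444*83.7) = 25.7984 BTU/lb

25.7984 BTU/lb


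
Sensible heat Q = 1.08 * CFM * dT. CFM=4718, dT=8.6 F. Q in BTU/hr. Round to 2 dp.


Q = 1.08 * 4718 * 8.6 = 43820.78 BTU/hr

43820.78 BTU/hr


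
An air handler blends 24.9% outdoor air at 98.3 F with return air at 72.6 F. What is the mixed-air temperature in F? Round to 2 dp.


T_mix = 72.6 + (24.9/100)*(98.3-72.6) = 79.00 F

79.00 F


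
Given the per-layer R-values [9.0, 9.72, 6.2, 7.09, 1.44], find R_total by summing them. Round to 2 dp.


R_total = 9.0 + 9.72 + 6.2 + 7.09 + 1.44 = 33.45

33.45


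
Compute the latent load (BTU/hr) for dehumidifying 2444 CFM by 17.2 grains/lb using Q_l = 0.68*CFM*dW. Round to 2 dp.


Q = 0.68 * 2444 * 17.2 = 28585.02 BTU/hr

28585.02 BTU/hr


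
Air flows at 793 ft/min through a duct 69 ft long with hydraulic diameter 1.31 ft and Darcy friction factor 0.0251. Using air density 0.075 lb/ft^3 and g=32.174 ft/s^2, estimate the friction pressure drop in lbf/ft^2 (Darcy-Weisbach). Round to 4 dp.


v_fps = 793/60 = 13.2167 ft/s
dp = 0.0251*(69/1.31)*0.075*13.2167^2/(2*32.174) = 0.2692 lbf/ft^2

0.2692 lbf/ft^2


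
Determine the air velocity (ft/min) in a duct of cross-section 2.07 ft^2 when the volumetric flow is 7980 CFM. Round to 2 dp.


V = 7980 / 2.07 = 3855.07 ft/min

3855.07 ft/min


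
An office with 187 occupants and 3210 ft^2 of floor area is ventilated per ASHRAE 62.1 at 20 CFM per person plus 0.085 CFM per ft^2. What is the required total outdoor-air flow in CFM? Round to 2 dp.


Total = 187*20 + 3210*0.085 = 4012.85 CFM

4012.85 CFM


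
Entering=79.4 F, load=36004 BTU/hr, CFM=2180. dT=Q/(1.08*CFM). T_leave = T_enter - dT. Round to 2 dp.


dT = 36004/(1.08*2180) = 15.2922
T_leave = 79.4 - 15.2922 = 64.11 F

64.11 F


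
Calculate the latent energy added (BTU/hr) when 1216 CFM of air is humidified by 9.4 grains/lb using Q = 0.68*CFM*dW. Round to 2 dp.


Q = 0.68 * 1216 * 9.4 = 7772.67 BTU/hr

7772.67 BTU/hr


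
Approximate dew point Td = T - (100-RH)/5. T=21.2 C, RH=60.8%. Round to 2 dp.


Td = 21.2 - (100-60.8)/5 = 13.36 C

13.36 C


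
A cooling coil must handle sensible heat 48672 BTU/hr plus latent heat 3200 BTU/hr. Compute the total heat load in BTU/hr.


Qt = 48672 + 3200 = 51872 BTU/hr

51872 BTU/hr


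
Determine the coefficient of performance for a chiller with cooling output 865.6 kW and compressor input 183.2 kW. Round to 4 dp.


COP = 865.6 / 183.2 = 4.7249

4.7249


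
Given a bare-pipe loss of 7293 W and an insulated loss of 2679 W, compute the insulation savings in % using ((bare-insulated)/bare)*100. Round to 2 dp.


Savings = ((7293-2679)/7293)*100 = 63.27 %

63.27 %


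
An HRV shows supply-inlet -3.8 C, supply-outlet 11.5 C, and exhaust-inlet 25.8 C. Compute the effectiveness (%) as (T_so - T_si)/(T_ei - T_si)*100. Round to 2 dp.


eff = (11.5-(-3.8))/(25.8-(-3.8))*100 = 51.69 %

51.69 %


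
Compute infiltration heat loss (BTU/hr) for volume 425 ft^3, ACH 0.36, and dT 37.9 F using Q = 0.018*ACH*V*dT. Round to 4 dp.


Q = 0.018 * 0.36 * 425 * 37.9 = 104.3766 BTU/hr

104.3766 BTU/hr


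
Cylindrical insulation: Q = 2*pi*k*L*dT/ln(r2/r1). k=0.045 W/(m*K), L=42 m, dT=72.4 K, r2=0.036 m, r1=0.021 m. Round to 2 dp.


Q = 2*pi*0.045*42*72.4/ln(0.036/0.021) = 1595.12 W

1595.12 W


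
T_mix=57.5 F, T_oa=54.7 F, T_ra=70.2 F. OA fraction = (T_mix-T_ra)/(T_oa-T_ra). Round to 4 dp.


frac = (57.5 - 70.2) / (54.7 - 70.2) = 0.8194

0.8194


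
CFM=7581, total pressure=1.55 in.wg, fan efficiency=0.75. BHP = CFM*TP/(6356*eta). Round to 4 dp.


BHP = 7581 * 1.55 / (6356 * 0.75) = 2.4650 hp

2.4650 hp


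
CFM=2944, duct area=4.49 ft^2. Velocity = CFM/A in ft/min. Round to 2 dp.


V = 2944 / 4.49 = 655.68 ft/min

655.68 ft/min


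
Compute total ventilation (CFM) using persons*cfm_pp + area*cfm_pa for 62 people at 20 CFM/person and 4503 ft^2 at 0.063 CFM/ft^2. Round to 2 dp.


Total = 62*20 + 4503*0.063 = 1523.69 CFM

1523.69 CFM


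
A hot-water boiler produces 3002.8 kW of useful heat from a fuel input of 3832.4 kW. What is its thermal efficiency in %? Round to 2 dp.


eta = (3002.8/3832.4)*100 = 78.35 %

78.35 %


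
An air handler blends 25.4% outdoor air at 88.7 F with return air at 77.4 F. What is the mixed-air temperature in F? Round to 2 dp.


T_mix = 77.4 + (25.4/100)*(88.7-77.4) = 80.27 F

80.27 F


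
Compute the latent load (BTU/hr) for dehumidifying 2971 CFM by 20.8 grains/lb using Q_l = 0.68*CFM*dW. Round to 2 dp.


Q = 0.68 * 2971 * 20.8 = 42021.82 BTU/hr

42021.82 BTU/hr


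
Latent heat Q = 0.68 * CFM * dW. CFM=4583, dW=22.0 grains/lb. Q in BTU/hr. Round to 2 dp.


Q = 0.68 * 4583 * 22.0 = 68561.68 BTU/hr

68561.68 BTU/hr


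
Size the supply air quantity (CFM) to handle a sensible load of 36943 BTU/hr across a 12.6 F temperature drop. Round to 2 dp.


CFM = 36943 / (1.08 * 12.6) = 2714.80

2714.80 CFM


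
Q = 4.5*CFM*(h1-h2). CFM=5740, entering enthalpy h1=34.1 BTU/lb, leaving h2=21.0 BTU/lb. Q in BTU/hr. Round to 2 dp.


Q = 4.5 * 5740 * (34.1 - 21.0) = 338373.00 BTU/hr

338373.00 BTU/hr


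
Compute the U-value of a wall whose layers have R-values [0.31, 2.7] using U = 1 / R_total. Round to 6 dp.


R_total = 0.31 + 2.7 = 3.01
U = 1/3.01 = 0.332226

0.332226


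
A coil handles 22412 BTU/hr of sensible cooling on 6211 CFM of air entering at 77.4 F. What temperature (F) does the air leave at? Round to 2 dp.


dT = 22412/(1.08*6211) = 3.3411
T_leave = 77.4 - 3.3411 = 74.06 F

74.06 F


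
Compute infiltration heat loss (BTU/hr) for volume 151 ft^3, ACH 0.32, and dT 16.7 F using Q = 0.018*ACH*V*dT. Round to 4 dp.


Q = 0.018 * 0.32 * 151 * 16.7 = 14.5250 BTU/hr

14.5250 BTU/hr


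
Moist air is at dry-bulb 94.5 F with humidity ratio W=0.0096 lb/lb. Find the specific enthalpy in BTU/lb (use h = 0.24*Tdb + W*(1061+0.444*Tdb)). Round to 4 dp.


h = 0.24*94.5 + 0.0096*(1061+0.444*94.5) = 33.2684 BTU/lb

33.2684 BTU/lb


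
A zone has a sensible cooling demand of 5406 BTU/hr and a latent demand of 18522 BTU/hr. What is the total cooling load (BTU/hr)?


Qt = 5406 + 18522 = 23928 BTU/hr

23928 BTU/hr


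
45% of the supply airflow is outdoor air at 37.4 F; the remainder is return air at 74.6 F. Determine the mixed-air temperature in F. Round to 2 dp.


T_mix = 0.45*37.4 + 0.55*74.6 = 57.86 F

57.86 F


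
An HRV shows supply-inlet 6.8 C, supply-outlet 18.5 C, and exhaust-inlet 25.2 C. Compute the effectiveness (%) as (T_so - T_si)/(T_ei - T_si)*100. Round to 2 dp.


eff = (18.5-6.8)/(25.2-6.8)*100 = 63.59 %

63.59 %


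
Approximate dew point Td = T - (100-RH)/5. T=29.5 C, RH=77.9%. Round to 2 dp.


Td = 29.5 - (100-77.9)/5 = 25.08 C

25.08 C


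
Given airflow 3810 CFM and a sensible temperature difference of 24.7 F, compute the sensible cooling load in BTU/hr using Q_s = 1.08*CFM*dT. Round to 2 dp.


Q = 1.08 * 3810 * 24.7 = 101635.56 BTU/hr

101635.56 BTU/hr


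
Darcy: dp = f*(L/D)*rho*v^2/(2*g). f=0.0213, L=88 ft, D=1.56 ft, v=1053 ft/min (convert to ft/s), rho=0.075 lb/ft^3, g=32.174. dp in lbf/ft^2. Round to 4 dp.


v_fps = 1053/60 = 17.55 ft/s
dp = 0.0213*(88/1.56)*0.075*17.55^2/(2*32.174) = 0.4313 lbf/ft^2

0.4313 lbf/ft^2


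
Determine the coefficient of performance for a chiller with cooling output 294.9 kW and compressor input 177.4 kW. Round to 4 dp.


COP = 294.9 / 177.4 = 1.6623

1.6623


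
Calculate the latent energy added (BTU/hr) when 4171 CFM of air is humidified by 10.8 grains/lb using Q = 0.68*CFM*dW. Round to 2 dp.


Q = 0.68 * 4171 * 10.8 = 30631.82 BTU/hr

30631.82 BTU/hr


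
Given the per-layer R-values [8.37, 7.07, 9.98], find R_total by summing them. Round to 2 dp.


R_total = 8.37 + 7.07 + 9.98 = 25.42

25.42


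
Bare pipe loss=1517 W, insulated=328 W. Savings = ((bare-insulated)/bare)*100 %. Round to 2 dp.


Savings = ((1517-328)/1517)*100 = 78.38 %

78.38 %


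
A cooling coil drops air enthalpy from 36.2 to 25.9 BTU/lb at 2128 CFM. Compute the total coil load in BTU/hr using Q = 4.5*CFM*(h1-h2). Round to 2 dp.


Q = 4.5 * 2128 * (36.2 - 25.9) = 98632.80 BTU/hr

98632.80 BTU/hr


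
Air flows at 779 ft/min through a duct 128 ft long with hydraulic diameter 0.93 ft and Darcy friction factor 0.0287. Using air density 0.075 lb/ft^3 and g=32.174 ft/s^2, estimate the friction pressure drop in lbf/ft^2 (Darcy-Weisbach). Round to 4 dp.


v_fps = 779/60 = 12.9833 ft/s
dp = 0.0287*(128/0.93)*0.075*12.9833^2/(2*32.174) = 0.7761 lbf/ft^2

0.7761 lbf/ft^2


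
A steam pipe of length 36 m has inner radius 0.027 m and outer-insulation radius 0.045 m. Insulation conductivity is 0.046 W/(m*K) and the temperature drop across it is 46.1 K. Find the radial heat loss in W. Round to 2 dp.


Q = 2*pi*0.046*36*46.1/ln(0.045/0.027) = 939.01 W

939.01 W


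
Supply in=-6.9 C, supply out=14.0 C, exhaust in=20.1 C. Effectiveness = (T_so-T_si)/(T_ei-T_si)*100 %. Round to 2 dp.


eff = (14.0-(-6.9))/(20.1-(-6.9))*100 = 77.41 %

77.41 %


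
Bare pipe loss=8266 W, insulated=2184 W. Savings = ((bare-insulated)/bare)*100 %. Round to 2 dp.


Savings = ((8266-2184)/8266)*100 = 73.58 %

73.58 %


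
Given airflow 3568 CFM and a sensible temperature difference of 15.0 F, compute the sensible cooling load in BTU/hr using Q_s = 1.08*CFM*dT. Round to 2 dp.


Q = 1.08 * 3568 * 15.0 = 57801.60 BTU/hr

57801.60 BTU/hr


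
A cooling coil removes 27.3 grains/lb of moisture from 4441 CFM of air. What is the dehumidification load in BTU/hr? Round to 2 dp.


Q = 0.68 * 4441 * 27.3 = 82442.72 BTU/hr

82442.72 BTU/hr
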